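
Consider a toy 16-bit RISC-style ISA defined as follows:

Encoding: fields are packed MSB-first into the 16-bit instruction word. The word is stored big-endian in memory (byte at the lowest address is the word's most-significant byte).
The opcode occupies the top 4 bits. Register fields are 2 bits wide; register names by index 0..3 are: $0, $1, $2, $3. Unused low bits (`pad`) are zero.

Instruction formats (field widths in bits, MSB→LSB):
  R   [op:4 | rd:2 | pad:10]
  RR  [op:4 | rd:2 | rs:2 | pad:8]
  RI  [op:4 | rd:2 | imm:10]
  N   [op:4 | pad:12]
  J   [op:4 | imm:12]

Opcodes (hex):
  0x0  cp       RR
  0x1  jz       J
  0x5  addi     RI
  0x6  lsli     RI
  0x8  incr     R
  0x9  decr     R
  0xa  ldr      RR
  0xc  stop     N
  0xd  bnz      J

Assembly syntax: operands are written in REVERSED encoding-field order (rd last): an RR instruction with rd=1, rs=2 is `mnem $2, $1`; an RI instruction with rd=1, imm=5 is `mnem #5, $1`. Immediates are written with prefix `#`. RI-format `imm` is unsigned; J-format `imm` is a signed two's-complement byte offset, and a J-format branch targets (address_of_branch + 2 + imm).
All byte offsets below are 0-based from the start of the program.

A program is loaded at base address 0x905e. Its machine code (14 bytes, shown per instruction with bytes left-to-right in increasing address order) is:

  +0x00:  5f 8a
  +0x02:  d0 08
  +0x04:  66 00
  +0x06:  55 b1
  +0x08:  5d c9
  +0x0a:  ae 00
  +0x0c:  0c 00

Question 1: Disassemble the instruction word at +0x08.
off 0x08: read 5d c9 as big → 0x5dc9
  opcode bits[15:12]=0x5: addi/RI
  rd: (w>>10)&0x3=0x3 → $3
  imm: (w>>0)&0x3ff=0x1c9 → #457

addi #457, $3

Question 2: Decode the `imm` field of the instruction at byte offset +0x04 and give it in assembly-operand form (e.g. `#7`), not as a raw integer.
#512

[04] 66 00 → 0x6600
  opcode bits[15:12]=0x6: lsli/RI
  rd: (w>>10)&0x3=0x1 → $1
  imm: (w>>0)&0x3ff=0x200 → #512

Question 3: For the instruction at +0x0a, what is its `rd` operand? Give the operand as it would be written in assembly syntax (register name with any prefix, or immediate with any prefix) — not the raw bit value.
$3

+0x0a: ae 00 ⇒ word 0xae00 (big)
  opcode bits[15:12]=0xa: ldr/RR
  rd@[11:10]=0x3 ⇒ $3
  rs@[9:8]=0x2 ⇒ $2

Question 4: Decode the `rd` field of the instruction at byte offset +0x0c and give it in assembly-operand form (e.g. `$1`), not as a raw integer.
$3

[0c] 0c 00 → 0x0c00
  top 4b → 0x0 → cp [RR]
  rd: (w>>10)&0x3=0x3 → $3
  rs: (w>>8)&0x3=0x0 → $0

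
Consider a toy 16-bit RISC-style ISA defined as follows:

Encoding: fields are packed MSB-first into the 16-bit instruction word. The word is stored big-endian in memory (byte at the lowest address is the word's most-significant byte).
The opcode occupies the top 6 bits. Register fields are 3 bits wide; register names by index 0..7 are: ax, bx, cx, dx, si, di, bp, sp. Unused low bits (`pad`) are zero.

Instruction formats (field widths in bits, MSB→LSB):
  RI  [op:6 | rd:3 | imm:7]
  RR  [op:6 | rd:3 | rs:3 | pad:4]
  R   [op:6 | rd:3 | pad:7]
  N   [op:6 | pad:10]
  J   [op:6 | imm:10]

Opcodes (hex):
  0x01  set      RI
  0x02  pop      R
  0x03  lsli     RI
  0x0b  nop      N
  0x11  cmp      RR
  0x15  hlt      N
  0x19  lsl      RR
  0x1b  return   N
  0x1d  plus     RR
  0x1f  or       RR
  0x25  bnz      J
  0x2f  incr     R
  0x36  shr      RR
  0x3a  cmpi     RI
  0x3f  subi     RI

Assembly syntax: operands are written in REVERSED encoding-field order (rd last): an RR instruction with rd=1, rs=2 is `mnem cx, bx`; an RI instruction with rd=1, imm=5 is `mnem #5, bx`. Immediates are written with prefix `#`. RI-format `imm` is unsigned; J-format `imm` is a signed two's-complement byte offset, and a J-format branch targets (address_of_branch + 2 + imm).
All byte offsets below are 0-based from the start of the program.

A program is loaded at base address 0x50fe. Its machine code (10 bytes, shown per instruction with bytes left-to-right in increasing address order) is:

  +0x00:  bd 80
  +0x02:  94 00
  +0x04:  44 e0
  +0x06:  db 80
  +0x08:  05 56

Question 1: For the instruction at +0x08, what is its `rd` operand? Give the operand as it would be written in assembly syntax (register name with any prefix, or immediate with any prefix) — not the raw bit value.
off 0x08: read 05 56 as big → 0x0556
  top 6b → 0x1 → set [RI]
  rd@[9:7]=0x2 ⇒ cx
  imm@[6:0]=0x56 ⇒ #86

cx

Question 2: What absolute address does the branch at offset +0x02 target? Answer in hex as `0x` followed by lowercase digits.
off 0x02: read 94 00 as big → 0x9400
  op=0x9400>>10=0x25 ⇒ bnz (J)
  [9:0] imm=0 = #0
  target = base 0x50fe + off 0x02 + 2 + imm 0 = 0x5102

0x5102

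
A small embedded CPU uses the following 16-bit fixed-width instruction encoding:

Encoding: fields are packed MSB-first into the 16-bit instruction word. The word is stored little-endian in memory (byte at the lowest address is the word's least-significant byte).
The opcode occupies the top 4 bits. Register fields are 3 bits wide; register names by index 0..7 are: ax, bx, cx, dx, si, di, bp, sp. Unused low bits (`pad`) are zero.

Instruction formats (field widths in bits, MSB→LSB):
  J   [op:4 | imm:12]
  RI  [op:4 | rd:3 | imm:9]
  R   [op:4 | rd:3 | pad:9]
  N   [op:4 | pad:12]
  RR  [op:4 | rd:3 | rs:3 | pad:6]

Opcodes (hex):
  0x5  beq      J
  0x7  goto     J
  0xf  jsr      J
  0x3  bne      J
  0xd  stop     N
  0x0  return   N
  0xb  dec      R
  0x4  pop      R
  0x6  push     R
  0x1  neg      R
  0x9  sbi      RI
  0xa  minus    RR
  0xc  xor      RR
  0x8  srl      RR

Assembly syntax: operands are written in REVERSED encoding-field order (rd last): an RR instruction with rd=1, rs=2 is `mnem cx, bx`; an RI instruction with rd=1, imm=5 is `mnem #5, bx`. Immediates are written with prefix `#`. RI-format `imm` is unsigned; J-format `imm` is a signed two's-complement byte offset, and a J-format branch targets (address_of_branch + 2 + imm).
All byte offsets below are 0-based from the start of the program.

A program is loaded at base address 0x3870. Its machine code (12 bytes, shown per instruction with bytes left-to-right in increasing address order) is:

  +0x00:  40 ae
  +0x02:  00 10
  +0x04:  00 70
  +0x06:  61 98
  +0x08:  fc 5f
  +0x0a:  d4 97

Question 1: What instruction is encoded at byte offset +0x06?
+0x06: 61 98 ⇒ word 0x9861 (little)
  opcode bits[15:12]=0x9: sbi/RI
  [11:9] rd=4 = si
  [8:0] imm=97 = #97

sbi #97, si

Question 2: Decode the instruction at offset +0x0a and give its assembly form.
sbi #468, dx

off 0x0a: read d4 97 as little → 0x97d4
  top 4b → 0x9 → sbi [RI]
  rd@[11:9]=0x3 ⇒ dx
  imm@[8:0]=0x1d4 ⇒ #468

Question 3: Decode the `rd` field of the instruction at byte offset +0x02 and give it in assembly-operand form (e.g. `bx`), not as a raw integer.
+0x02: 00 10 ⇒ word 0x1000 (little)
  opcode bits[15:12]=0x1: neg/R
  [11:9] rd=0 = ax

ax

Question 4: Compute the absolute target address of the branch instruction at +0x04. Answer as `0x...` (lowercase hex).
0x3876

off 0x04: read 00 70 as little → 0x7000
  opcode bits[15:12]=0x7: goto/J
  [11:0] imm=0 = #0
  target = base 0x3870 + off 0x04 + 2 + imm 0 = 0x3876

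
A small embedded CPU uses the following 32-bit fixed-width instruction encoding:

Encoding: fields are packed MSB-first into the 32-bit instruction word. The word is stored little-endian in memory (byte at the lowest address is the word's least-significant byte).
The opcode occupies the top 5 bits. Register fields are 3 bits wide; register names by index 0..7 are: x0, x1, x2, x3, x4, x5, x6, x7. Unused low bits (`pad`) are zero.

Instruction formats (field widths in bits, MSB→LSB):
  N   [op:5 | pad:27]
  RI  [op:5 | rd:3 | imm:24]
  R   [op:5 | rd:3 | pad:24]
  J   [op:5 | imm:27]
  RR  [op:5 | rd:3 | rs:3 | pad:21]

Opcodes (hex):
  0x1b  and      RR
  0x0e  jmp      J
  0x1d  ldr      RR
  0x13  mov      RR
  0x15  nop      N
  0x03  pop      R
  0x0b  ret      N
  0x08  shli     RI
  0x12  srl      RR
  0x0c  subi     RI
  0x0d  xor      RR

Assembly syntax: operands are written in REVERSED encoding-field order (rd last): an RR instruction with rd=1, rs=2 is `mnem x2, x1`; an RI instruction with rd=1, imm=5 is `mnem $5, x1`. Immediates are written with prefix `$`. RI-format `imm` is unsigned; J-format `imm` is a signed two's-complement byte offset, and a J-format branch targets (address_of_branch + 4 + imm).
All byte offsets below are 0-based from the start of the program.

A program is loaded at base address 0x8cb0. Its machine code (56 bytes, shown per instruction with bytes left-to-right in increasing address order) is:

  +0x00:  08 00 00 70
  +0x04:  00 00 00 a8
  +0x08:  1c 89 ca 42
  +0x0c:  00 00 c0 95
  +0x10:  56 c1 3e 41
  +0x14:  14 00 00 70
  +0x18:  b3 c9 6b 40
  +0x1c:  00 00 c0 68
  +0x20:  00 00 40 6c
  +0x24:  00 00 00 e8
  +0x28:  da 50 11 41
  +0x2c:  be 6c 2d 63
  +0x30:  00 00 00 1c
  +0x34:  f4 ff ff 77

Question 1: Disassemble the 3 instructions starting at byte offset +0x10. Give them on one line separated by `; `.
off 0x10: read 56 c1 3e 41 as little → 0x413ec156
  top 5b → 0x8 → shli [RI]
  rd: (w>>24)&0x7=0x1 → x1
  imm: (w>>0)&0xffffff=0x3ec156 → $4112726
off 0x14: read 14 00 00 70 as little → 0x70000014
  top 5b → 0xe → jmp [J]
  imm: (w>>0)&0x7ffffff=0x14 → $20
off 0x18: read b3 c9 6b 40 as little → 0x406bc9b3
  top 5b → 0x8 → shli [RI]
  rd: (w>>24)&0x7=0x0 → x0
  imm: (w>>0)&0xffffff=0x6bc9b3 → $7063987

shli $4112726, x1; jmp $20; shli $7063987, x0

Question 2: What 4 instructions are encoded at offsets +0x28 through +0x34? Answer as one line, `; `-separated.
+0x28: da 50 11 41 ⇒ word 0x411150da (little)
  top 5b → 0x8 → shli [RI]
  rd: (w>>24)&0x7=0x1 → x1
  imm: (w>>0)&0xffffff=0x1150da → $1134810
+0x2c: be 6c 2d 63 ⇒ word 0x632d6cbe (little)
  top 5b → 0xc → subi [RI]
  rd: (w>>24)&0x7=0x3 → x3
  imm: (w>>0)&0xffffff=0x2d6cbe → $2976958
+0x30: 00 00 00 1c ⇒ word 0x1c000000 (little)
  top 5b → 0x3 → pop [R]
  rd: (w>>24)&0x7=0x4 → x4
+0x34: f4 ff ff 77 ⇒ word 0x77fffff4 (little)
  top 5b → 0xe → jmp [J]
  imm: (w>>0)&0x7ffffff=0x7fffff4 (s27→-12) → $-12

shli $1134810, x1; subi $2976958, x3; pop x4; jmp $-12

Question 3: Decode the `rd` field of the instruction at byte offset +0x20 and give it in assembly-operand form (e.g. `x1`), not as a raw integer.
x4

+0x20: 00 00 40 6c ⇒ word 0x6c400000 (little)
  opcode bits[31:27]=0xd: xor/RR
  rd: (w>>24)&0x7=0x4 → x4
  rs: (w>>21)&0x7=0x2 → x2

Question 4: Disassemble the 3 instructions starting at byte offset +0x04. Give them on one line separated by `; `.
nop; shli $13273372, x2; srl x6, x5

[04] 00 00 00 a8 → 0xa8000000
  top 5b → 0x15 → nop [N]
[08] 1c 89 ca 42 → 0x42ca891c
  top 5b → 0x8 → shli [RI]
  [26:24] rd=2 = x2
  [23:0] imm=13273372 = $13273372
[0c] 00 00 c0 95 → 0x95c00000
  top 5b → 0x12 → srl [RR]
  [26:24] rd=5 = x5
  [23:21] rs=6 = x6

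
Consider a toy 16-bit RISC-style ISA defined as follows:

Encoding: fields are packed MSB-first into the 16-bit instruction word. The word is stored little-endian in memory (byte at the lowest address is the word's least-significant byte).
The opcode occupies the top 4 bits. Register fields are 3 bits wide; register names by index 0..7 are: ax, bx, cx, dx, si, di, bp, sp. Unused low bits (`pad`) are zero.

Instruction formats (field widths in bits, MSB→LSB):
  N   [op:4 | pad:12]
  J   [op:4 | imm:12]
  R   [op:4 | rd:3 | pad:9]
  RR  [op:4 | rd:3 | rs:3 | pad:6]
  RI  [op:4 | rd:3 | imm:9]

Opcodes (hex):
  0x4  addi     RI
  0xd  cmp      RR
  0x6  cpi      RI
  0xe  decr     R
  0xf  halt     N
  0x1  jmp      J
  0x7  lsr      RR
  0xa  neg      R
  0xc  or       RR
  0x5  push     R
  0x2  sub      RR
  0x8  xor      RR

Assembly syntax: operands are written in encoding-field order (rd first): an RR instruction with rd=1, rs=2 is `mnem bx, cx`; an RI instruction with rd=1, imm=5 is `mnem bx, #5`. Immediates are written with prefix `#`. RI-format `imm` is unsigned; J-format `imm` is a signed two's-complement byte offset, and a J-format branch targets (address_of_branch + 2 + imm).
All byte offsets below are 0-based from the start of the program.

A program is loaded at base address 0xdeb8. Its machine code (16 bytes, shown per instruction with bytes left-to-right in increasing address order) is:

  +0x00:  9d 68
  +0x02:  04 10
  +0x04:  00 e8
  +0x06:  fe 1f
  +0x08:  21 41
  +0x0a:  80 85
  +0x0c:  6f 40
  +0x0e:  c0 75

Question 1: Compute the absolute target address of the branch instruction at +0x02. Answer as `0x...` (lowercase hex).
0xdec0

[02] 04 10 → 0x1004
  op=0x1004>>12=0x1 ⇒ jmp (J)
  imm@[11:0]=0x4 ⇒ #4
  target = base 0xdeb8 + off 0x02 + 2 + imm 4 = 0xdec0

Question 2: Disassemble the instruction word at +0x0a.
off 0x0a: read 80 85 as little → 0x8580
  top 4b → 0x8 → xor [RR]
  rd: (w>>9)&0x7=0x2 → cx
  rs: (w>>6)&0x7=0x6 → bp

xor cx, bp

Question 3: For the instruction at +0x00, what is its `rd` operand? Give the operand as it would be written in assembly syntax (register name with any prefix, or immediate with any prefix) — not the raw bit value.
[00] 9d 68 → 0x689d
  opcode bits[15:12]=0x6: cpi/RI
  [11:9] rd=4 = si
  [8:0] imm=157 = #157

si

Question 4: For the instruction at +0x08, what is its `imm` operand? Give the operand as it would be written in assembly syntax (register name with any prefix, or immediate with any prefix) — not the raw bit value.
off 0x08: read 21 41 as little → 0x4121
  opcode bits[15:12]=0x4: addi/RI
  rd@[11:9]=0x0 ⇒ ax
  imm@[8:0]=0x121 ⇒ #289

#289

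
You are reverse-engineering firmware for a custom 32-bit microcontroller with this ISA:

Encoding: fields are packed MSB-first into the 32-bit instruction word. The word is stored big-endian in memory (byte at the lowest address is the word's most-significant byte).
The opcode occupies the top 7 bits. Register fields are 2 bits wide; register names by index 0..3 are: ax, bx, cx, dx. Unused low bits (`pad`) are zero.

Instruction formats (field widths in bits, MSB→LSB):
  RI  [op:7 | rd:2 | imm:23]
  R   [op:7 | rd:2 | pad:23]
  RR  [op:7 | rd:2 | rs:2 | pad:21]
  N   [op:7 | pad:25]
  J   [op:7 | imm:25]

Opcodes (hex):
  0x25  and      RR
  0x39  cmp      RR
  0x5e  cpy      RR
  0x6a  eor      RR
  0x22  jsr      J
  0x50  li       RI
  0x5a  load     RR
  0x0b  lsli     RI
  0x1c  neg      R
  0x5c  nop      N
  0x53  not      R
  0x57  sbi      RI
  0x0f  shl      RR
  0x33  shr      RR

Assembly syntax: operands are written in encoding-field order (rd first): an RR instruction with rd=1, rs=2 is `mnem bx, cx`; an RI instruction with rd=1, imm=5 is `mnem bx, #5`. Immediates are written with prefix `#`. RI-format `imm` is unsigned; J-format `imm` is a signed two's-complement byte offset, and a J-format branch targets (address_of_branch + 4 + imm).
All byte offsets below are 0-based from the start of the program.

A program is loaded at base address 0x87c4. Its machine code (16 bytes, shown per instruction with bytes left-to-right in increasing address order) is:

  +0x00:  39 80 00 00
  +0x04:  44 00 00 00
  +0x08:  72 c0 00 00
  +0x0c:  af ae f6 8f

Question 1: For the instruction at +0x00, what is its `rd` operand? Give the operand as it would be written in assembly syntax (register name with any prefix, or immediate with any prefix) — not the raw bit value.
+0x00: 39 80 00 00 ⇒ word 0x39800000 (big)
  opcode bits[31:25]=0x1c: neg/R
  rd@[24:23]=0x3 ⇒ dx

dx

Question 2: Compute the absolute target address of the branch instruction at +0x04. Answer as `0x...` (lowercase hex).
@+04  big-endian(44 00 00 00) = 0x44000000
  top 7b → 0x22 → jsr [J]
  imm@[24:0]=0x0 ⇒ #0
  target = base 0x87c4 + off 0x04 + 4 + imm 0 = 0x87cc

0x87cc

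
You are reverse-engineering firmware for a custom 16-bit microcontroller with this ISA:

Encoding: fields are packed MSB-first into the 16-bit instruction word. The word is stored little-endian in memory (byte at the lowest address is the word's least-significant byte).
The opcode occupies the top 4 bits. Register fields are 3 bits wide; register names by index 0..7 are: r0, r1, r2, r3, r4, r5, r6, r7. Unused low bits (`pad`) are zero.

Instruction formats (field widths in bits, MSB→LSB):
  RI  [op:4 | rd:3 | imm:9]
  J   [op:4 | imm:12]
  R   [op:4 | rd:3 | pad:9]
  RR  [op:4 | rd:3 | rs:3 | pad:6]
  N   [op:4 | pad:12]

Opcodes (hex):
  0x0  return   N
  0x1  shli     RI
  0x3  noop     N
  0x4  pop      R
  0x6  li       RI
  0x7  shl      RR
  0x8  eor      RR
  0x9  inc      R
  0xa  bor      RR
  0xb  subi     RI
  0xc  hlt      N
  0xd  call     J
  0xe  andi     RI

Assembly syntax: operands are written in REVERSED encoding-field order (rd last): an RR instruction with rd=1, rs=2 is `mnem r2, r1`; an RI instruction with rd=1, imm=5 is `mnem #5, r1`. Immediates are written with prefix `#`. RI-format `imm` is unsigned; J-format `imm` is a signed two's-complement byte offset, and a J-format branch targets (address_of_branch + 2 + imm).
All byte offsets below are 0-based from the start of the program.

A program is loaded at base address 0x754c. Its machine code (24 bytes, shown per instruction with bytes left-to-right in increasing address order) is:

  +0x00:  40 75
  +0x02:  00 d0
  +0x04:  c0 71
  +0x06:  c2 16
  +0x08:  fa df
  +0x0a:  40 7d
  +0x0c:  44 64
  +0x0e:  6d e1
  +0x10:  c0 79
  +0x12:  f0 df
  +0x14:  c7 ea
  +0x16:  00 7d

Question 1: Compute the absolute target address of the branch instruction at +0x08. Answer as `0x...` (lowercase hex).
@+08  little-endian(fa df) = 0xdffa
  top 4b → 0xd → call [J]
  imm: (w>>0)&0xfff=0xffa (s12→-6) → #-6
  target = base 0x754c + off 0x08 + 2 + imm -6 = 0x7550

0x7550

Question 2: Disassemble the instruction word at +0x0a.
shl r5, r6

off 0x0a: read 40 7d as little → 0x7d40
  opcode bits[15:12]=0x7: shl/RR
  [11:9] rd=6 = r6
  [8:6] rs=5 = r5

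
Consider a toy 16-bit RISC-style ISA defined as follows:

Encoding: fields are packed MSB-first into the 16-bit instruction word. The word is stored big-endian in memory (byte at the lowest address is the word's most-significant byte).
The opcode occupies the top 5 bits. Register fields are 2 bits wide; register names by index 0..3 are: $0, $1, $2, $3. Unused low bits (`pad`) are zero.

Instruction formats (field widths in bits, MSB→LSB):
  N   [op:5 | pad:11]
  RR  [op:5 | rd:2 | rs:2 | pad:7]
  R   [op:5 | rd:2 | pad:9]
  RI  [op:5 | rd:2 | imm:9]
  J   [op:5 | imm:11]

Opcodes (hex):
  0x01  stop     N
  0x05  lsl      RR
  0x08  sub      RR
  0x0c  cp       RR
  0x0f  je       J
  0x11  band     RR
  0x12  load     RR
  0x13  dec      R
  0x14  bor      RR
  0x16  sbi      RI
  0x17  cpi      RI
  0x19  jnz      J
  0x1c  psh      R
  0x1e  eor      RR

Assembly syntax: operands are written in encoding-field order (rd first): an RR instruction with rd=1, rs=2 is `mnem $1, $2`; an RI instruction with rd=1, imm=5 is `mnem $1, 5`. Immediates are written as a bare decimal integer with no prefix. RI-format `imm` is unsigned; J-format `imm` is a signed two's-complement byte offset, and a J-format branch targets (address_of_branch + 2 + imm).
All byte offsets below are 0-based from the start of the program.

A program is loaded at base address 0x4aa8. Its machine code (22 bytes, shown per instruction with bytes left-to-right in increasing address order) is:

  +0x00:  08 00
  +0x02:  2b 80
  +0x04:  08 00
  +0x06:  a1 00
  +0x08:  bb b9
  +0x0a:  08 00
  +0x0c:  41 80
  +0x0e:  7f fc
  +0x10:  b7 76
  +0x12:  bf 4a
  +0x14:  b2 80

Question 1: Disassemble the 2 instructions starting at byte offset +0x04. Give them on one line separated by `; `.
stop; bor $0, $2

@+04  big-endian(08 00) = 0x0800
  op=0x0800>>11=0x1 ⇒ stop (N)
@+06  big-endian(a1 00) = 0xa100
  op=0xa100>>11=0x14 ⇒ bor (RR)
  rd: (w>>9)&0x3=0x0 → $0
  rs: (w>>7)&0x3=0x2 → $2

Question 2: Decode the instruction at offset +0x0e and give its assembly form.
[0e] 7f fc → 0x7ffc
  top 5b → 0xf → je [J]
  [10:0] imm=2044 (s11→-4) = -4

je -4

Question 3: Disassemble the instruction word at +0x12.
cpi $3, 330

[12] bf 4a → 0xbf4a
  top 5b → 0x17 → cpi [RI]
  rd@[10:9]=0x3 ⇒ $3
  imm@[8:0]=0x14a ⇒ 330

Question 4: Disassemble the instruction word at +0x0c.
sub $0, $3

[0c] 41 80 → 0x4180
  opcode bits[15:11]=0x8: sub/RR
  [10:9] rd=0 = $0
  [8:7] rs=3 = $3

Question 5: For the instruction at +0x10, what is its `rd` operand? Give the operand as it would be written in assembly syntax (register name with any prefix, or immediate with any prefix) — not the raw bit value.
[10] b7 76 → 0xb776
  op=0xb776>>11=0x16 ⇒ sbi (RI)
  rd: (w>>9)&0x3=0x3 → $3
  imm: (w>>0)&0x1ff=0x176 → 374

$3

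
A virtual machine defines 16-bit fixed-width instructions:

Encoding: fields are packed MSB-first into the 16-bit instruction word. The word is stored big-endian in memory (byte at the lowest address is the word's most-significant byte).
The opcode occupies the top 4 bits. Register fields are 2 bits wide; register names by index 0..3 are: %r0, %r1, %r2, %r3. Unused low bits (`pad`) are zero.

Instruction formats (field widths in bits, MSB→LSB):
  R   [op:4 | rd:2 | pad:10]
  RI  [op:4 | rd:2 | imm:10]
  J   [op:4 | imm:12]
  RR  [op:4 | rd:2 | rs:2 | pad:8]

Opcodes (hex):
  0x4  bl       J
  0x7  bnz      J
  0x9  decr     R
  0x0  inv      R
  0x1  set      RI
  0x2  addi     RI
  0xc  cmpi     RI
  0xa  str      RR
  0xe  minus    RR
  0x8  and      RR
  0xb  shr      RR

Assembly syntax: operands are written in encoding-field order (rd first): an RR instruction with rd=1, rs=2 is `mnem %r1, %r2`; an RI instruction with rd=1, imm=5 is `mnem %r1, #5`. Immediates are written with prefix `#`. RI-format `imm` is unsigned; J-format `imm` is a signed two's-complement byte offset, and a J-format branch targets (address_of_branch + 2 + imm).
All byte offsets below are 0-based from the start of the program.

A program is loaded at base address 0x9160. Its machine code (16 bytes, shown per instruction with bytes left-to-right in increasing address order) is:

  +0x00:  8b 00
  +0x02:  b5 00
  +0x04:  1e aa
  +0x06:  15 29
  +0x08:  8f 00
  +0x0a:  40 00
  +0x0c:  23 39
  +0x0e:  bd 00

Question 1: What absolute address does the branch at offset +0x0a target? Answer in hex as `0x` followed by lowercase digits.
[0a] 40 00 → 0x4000
  top 4b → 0x4 → bl [J]
  [11:0] imm=0 = #0
  target = base 0x9160 + off 0x0a + 2 + imm 0 = 0x916c

0x916c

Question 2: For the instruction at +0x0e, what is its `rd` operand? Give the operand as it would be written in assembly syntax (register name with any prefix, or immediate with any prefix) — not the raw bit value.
@+0e  big-endian(bd 00) = 0xbd00
  top 4b → 0xb → shr [RR]
  [11:10] rd=3 = %r3
  [9:8] rs=1 = %r1

%r3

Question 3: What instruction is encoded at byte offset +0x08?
and %r3, %r3

+0x08: 8f 00 ⇒ word 0x8f00 (big)
  opcode bits[15:12]=0x8: and/RR
  [11:10] rd=3 = %r3
  [9:8] rs=3 = %r3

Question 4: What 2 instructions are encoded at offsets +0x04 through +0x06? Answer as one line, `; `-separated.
[04] 1e aa → 0x1eaa
  top 4b → 0x1 → set [RI]
  [11:10] rd=3 = %r3
  [9:0] imm=682 = #682
[06] 15 29 → 0x1529
  top 4b → 0x1 → set [RI]
  [11:10] rd=1 = %r1
  [9:0] imm=297 = #297

set %r3, #682; set %r1, #297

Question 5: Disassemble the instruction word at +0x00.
and %r2, %r3

+0x00: 8b 00 ⇒ word 0x8b00 (big)
  opcode bits[15:12]=0x8: and/RR
  rd@[11:10]=0x2 ⇒ %r2
  rs@[9:8]=0x3 ⇒ %r3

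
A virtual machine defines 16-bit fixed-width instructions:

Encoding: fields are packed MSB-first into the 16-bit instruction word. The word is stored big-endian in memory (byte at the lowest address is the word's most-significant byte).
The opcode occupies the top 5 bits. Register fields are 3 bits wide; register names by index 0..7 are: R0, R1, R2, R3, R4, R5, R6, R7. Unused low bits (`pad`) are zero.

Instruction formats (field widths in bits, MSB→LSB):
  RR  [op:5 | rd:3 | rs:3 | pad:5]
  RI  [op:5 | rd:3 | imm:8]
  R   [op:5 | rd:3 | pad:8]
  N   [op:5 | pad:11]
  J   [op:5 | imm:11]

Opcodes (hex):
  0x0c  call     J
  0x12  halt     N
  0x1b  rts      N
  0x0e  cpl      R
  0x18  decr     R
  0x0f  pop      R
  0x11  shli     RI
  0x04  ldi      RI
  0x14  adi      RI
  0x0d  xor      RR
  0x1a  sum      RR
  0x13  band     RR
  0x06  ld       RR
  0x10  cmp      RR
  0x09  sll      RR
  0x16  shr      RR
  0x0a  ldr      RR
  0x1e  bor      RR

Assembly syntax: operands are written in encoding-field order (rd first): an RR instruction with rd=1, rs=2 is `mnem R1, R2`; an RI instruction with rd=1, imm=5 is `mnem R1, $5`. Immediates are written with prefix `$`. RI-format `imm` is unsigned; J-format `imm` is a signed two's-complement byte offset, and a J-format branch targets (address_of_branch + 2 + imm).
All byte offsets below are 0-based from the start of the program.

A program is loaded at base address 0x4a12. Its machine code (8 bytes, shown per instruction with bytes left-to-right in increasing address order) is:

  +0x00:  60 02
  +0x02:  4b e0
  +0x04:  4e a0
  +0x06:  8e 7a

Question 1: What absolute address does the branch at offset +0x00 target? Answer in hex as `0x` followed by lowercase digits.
+0x00: 60 02 ⇒ word 0x6002 (big)
  top 5b → 0xc → call [J]
  imm@[10:0]=0x2 ⇒ $2
  target = base 0x4a12 + off 0x00 + 2 + imm 2 = 0x4a16

0x4a16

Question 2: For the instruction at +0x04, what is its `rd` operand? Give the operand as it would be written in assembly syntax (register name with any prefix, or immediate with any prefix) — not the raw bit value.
R6

[04] 4e a0 → 0x4ea0
  opcode bits[15:11]=0x9: sll/RR
  rd@[10:8]=0x6 ⇒ R6
  rs@[7:5]=0x5 ⇒ R5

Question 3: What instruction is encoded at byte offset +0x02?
off 0x02: read 4b e0 as big → 0x4be0
  op=0x4be0>>11=0x9 ⇒ sll (RR)
  [10:8] rd=3 = R3
  [7:5] rs=7 = R7

sll R3, R7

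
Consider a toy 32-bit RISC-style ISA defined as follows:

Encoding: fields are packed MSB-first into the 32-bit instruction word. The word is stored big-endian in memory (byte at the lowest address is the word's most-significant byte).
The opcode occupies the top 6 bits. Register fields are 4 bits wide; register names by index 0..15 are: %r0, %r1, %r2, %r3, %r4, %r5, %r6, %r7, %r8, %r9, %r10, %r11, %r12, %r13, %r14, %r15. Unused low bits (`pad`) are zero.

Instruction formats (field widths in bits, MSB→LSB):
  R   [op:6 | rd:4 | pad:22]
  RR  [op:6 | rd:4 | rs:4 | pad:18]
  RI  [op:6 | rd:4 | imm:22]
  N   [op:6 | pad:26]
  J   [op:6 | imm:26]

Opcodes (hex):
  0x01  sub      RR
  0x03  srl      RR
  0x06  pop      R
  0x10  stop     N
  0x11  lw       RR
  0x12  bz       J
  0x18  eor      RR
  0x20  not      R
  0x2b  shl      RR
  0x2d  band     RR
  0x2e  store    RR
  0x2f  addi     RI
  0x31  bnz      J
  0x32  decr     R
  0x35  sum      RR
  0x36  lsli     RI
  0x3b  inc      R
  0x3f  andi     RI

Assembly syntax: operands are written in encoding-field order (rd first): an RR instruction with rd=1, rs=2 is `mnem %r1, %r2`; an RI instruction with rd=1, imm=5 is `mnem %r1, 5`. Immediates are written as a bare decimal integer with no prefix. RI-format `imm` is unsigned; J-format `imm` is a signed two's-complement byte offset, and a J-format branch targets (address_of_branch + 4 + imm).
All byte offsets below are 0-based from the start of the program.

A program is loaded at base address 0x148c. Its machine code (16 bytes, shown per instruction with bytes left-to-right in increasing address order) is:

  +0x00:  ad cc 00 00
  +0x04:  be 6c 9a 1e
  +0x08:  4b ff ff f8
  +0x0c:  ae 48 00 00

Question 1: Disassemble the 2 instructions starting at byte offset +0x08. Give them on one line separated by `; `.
[08] 4b ff ff f8 → 0x4bfffff8
  opcode bits[31:26]=0x12: bz/J
  imm@[25:0]=0x3fffff8 (s26→-8) ⇒ -8
[0c] ae 48 00 00 → 0xae480000
  opcode bits[31:26]=0x2b: shl/RR
  rd@[25:22]=0x9 ⇒ %r9
  rs@[21:18]=0x2 ⇒ %r2

bz -8; shl %r9, %r2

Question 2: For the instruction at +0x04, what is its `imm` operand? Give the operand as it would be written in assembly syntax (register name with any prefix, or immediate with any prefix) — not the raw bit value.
[04] be 6c 9a 1e → 0xbe6c9a1e
  opcode bits[31:26]=0x2f: addi/RI
  [25:22] rd=9 = %r9
  [21:0] imm=2923038 = 2923038

2923038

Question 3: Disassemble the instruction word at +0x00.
shl %r7, %r3

@+00  big-endian(ad cc 00 00) = 0xadcc0000
  top 6b → 0x2b → shl [RR]
  rd@[25:22]=0x7 ⇒ %r7
  rs@[21:18]=0x3 ⇒ %r3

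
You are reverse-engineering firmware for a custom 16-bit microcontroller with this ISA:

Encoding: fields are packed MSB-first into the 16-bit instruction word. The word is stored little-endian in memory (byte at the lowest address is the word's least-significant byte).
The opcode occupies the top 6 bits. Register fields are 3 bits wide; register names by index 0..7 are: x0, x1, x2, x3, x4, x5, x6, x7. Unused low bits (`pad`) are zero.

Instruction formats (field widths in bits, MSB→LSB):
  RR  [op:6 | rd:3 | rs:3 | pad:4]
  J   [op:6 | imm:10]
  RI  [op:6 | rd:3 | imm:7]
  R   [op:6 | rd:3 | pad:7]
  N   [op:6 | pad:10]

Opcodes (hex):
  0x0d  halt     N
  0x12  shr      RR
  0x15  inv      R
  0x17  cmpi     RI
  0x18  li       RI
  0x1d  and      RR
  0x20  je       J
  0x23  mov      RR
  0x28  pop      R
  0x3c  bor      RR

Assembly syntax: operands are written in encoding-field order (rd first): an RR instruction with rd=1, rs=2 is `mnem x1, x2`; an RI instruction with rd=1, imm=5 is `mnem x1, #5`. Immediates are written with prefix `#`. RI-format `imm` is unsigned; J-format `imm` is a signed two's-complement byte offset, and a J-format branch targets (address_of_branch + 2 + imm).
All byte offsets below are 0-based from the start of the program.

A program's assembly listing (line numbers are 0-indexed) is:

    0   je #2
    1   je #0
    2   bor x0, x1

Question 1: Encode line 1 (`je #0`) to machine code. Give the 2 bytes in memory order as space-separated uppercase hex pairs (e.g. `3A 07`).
1. je fields op=0x20:6|imm=0:10 → word 8000h → 00 80

00 80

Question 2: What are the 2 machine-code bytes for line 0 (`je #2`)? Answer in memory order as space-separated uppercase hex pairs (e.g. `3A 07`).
02 80

0. je fields op=0x20:6|imm=2:10 → word 8002h → 02 80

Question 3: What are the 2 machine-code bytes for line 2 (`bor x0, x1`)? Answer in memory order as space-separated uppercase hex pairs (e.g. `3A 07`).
10 F0

2. bor fields op=0x3c:6|rd=0:3|rs=1:3|pad=0:4 → word f010h → 10 f0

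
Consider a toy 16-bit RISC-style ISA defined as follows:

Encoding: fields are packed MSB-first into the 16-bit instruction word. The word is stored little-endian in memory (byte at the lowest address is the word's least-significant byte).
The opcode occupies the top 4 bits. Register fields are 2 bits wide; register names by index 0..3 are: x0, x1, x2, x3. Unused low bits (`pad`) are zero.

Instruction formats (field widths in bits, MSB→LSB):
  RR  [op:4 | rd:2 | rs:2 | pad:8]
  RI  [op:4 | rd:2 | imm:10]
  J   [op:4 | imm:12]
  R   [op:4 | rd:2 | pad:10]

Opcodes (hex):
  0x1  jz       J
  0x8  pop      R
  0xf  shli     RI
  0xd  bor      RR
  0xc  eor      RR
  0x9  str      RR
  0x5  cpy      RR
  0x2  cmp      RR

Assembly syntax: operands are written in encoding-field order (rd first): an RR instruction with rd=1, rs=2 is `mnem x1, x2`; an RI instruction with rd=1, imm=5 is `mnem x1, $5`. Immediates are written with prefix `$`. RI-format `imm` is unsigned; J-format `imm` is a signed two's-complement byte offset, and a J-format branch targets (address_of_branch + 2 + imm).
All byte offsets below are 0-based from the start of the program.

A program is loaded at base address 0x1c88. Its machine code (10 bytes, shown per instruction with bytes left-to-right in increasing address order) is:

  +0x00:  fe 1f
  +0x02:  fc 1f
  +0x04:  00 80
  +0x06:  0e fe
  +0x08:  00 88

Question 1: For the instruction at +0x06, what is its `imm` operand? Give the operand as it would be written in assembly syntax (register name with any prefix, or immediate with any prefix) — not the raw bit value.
[06] 0e fe → 0xfe0e
  op=0xfe0e>>12=0xf ⇒ shli (RI)
  rd: (w>>10)&0x3=0x3 → x3
  imm: (w>>0)&0x3ff=0x20e → $526

$526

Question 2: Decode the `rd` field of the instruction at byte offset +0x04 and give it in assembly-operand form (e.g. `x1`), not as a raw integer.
x0

off 0x04: read 00 80 as little → 0x8000
  op=0x8000>>12=0x8 ⇒ pop (R)
  [11:10] rd=0 = x0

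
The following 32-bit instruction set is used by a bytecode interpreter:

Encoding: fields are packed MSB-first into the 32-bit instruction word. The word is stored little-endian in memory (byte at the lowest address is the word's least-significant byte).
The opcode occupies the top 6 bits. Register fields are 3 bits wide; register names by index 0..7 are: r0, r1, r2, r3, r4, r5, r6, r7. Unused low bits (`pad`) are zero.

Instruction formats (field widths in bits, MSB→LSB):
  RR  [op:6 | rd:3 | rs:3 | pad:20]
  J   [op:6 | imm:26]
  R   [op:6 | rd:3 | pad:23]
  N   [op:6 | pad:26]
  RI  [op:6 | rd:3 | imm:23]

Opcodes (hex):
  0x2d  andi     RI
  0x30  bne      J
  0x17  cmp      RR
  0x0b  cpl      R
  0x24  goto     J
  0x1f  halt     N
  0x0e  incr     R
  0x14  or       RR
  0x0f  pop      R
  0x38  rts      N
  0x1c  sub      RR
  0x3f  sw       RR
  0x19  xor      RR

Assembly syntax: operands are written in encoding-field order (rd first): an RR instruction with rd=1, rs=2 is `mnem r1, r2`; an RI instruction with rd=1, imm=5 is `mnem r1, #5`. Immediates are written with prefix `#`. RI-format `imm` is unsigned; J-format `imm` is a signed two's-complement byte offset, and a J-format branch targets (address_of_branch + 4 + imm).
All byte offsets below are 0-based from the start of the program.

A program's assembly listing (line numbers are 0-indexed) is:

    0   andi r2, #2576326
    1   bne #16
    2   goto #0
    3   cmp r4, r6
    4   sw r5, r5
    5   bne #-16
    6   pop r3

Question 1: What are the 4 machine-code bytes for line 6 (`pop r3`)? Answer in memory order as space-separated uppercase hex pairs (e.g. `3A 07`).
00 00 80 3D

6. pop fields op=0xf:6|rd=3:3|pad=0:23 → word 3d800000h → 00 00 80 3d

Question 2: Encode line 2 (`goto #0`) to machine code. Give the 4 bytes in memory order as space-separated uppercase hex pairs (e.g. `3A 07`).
00 00 00 90

line 2 (goto): pack op=0x24:6|imm=0:26 = 0x90000000; little→ 00 00 00 90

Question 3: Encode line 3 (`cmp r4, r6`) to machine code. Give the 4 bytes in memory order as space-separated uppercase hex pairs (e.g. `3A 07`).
00 00 60 5E

L3: cmp op=0x17:6|rd=4:3|rs=6:3|pad=0:20 ⇒ 0x5e600000 ⇒ little 00 00 60 5e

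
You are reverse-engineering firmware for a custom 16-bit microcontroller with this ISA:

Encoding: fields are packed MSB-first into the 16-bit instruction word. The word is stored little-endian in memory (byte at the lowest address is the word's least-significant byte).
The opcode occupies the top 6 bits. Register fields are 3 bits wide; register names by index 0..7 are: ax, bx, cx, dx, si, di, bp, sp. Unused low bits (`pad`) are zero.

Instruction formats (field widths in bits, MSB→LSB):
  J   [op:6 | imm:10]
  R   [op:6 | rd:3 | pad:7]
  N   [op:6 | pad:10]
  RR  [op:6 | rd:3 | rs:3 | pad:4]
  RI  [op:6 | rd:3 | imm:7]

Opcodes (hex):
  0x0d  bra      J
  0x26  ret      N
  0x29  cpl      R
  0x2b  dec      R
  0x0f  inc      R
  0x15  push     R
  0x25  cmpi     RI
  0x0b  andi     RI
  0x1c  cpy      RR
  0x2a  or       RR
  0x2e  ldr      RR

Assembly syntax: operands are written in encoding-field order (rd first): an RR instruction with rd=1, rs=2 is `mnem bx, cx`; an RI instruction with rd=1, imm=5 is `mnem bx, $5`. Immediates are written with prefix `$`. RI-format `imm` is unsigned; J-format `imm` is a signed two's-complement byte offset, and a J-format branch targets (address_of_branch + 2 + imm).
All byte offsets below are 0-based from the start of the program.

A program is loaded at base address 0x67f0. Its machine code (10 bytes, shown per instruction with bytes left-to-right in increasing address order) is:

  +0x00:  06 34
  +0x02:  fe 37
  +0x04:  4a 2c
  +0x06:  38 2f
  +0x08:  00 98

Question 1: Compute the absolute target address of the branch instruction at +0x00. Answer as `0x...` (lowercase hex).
[00] 06 34 → 0x3406
  opcode bits[15:10]=0xd: bra/J
  [9:0] imm=6 = $6
  target = base 0x67f0 + off 0x00 + 2 + imm 6 = 0x67f8

0x67f8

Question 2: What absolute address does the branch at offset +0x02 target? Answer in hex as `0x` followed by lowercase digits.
[02] fe 37 → 0x37fe
  top 6b → 0xd → bra [J]
  imm: (w>>0)&0x3ff=0x3fe (s10→-2) → $-2
  target = base 0x67f0 + off 0x02 + 2 + imm -2 = 0x67f2

0x67f2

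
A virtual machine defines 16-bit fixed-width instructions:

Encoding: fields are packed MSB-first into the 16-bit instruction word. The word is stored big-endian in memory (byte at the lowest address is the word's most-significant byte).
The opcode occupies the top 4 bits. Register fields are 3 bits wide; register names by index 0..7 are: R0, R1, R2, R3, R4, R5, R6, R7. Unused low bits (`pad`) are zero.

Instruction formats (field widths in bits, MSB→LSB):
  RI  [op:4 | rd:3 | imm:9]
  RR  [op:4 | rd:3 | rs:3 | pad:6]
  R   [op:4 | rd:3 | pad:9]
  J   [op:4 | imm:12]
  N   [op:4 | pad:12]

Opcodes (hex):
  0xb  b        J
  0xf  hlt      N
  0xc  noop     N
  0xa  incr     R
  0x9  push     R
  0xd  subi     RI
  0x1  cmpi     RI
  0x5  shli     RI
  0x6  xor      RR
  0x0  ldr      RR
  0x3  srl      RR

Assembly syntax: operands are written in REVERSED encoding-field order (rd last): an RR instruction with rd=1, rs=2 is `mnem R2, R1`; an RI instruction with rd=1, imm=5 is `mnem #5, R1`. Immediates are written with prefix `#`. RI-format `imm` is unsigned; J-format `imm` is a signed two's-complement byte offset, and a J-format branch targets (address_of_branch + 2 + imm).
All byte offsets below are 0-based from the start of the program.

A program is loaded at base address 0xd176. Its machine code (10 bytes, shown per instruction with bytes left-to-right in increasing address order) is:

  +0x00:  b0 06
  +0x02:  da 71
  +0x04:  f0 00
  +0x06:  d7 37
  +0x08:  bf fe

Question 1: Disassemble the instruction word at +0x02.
subi #113, R5

[02] da 71 → 0xda71
  opcode bits[15:12]=0xd: subi/RI
  rd: (w>>9)&0x7=0x5 → R5
  imm: (w>>0)&0x1ff=0x71 → #113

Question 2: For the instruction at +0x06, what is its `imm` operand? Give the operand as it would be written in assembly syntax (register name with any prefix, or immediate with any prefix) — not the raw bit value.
+0x06: d7 37 ⇒ word 0xd737 (big)
  opcode bits[15:12]=0xd: subi/RI
  [11:9] rd=3 = R3
  [8:0] imm=311 = #311

#311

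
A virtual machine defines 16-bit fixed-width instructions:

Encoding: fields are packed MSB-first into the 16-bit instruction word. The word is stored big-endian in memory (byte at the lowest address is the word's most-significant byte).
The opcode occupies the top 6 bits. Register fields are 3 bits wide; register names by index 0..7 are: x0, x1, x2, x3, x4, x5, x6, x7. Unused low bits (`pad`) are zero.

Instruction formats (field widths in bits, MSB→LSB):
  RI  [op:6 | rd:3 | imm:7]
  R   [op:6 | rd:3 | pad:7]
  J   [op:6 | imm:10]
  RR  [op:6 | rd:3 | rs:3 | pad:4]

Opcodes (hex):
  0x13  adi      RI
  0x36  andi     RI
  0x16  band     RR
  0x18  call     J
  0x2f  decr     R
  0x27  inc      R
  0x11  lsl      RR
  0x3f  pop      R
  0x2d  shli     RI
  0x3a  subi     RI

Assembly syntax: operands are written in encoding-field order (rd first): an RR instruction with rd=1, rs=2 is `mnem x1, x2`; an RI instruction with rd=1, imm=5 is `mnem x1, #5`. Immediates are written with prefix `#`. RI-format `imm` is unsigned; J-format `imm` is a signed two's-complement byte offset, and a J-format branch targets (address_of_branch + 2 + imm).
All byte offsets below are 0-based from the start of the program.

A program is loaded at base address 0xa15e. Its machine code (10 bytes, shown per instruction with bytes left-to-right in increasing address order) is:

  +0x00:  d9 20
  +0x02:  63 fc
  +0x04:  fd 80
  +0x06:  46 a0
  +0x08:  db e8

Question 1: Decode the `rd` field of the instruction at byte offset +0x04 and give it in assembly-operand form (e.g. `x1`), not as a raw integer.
x3

+0x04: fd 80 ⇒ word 0xfd80 (big)
  top 6b → 0x3f → pop [R]
  rd: (w>>7)&0x7=0x3 → x3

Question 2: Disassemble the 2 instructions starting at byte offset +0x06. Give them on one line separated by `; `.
@+06  big-endian(46 a0) = 0x46a0
  top 6b → 0x11 → lsl [RR]
  [9:7] rd=5 = x5
  [6:4] rs=2 = x2
@+08  big-endian(db e8) = 0xdbe8
  top 6b → 0x36 → andi [RI]
  [9:7] rd=7 = x7
  [6:0] imm=104 = #104

lsl x5, x2; andi x7, #104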